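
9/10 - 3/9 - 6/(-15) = 29/30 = 0.97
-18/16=-9/8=-1.12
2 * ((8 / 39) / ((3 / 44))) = 704 / 117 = 6.02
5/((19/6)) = 30/19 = 1.58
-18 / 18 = -1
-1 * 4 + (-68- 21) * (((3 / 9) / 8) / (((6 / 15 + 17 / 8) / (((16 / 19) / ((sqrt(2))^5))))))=-4- 890 * sqrt(2) / 5757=-4.22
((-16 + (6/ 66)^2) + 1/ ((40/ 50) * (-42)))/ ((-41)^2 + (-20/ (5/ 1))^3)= -325685/ 32870376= -0.01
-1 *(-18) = 18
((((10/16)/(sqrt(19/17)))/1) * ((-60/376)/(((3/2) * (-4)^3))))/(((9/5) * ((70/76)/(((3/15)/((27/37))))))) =185 * sqrt(323)/20466432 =0.00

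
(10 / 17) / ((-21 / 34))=-20 / 21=-0.95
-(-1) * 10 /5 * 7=14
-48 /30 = -8 /5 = -1.60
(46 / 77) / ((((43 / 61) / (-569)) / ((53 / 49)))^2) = 155666002790734 / 341837573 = 455380.03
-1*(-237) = 237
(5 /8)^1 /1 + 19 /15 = 1.89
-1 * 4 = -4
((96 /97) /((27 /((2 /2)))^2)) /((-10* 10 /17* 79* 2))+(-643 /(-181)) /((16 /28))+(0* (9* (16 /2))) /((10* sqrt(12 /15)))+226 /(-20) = -5.08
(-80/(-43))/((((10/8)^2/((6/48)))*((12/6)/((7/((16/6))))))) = 42/215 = 0.20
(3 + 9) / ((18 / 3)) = 2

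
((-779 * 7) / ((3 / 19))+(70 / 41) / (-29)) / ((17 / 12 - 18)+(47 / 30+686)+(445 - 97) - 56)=-2463778660 / 68699231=-35.86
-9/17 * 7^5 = -151263/17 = -8897.82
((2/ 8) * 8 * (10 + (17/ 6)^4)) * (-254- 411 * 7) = -302082011/ 648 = -466175.94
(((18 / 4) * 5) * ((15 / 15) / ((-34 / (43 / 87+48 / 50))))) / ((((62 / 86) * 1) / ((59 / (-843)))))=8024531 / 85890460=0.09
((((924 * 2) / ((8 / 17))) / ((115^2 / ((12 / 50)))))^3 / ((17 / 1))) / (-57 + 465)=1885937823 / 36141574462890625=0.00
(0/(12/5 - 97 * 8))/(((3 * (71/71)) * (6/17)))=0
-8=-8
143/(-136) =-143/136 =-1.05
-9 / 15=-3 / 5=-0.60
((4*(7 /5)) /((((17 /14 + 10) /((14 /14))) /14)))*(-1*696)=-3819648 /785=-4865.79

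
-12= -12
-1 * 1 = -1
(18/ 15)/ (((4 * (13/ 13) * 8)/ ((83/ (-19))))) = -0.16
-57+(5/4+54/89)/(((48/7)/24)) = -35957/712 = -50.50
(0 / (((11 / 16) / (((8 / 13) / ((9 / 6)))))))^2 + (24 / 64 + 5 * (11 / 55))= 11 / 8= 1.38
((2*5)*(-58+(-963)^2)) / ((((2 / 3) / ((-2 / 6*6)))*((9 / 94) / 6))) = -1743344680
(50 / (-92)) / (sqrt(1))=-25 / 46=-0.54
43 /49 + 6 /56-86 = -16663 /196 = -85.02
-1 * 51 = -51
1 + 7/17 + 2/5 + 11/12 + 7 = 9923/1020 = 9.73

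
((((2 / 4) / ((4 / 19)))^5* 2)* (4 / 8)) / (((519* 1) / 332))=205516217 / 4251648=48.34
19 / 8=2.38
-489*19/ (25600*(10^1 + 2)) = -3097/ 102400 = -0.03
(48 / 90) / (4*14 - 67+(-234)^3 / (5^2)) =-40 / 38439537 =-0.00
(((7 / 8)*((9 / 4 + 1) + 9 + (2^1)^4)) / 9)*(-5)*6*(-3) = 3955 / 16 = 247.19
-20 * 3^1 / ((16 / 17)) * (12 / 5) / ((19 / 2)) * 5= -1530 / 19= -80.53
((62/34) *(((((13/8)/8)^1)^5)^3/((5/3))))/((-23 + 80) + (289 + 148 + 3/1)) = 4760288050310440401/52296776959610889713113502842880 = 0.00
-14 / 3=-4.67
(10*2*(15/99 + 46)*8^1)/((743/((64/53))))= 15595520/1299507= 12.00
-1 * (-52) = 52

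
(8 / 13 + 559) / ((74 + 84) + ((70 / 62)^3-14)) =216729525 / 56326127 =3.85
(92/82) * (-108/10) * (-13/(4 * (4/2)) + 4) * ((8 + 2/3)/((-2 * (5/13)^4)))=1460295369/256250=5698.71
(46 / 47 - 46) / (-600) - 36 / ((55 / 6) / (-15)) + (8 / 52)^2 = 773353211 / 13105950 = 59.01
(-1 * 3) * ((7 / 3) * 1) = -7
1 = 1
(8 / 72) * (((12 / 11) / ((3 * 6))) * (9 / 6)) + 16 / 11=1.46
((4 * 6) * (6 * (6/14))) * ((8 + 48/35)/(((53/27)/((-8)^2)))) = 244850688/12985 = 18856.43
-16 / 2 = -8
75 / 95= 15 / 19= 0.79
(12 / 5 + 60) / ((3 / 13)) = 1352 / 5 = 270.40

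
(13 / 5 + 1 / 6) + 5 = 7.77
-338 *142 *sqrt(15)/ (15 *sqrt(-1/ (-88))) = -116252.09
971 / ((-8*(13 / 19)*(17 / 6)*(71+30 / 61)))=-3376167 / 3855124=-0.88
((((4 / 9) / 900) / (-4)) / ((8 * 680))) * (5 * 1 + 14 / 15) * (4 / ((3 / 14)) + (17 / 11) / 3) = -18779 / 7270560000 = -0.00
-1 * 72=-72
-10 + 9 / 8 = -71 / 8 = -8.88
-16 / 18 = -8 / 9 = -0.89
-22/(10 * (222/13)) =-143/1110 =-0.13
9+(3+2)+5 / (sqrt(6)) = 5* sqrt(6) / 6+14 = 16.04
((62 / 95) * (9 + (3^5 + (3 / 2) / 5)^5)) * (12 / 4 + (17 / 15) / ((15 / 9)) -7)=-219356410532685462189 / 118750000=-1847211878169.98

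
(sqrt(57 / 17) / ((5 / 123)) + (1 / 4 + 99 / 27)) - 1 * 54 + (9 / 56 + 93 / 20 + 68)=19091 / 840 + 123 * sqrt(969) / 85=67.77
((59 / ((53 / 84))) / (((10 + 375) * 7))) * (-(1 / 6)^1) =-118 / 20405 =-0.01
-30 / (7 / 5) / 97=-150 / 679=-0.22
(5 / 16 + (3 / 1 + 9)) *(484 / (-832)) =-23837 / 3328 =-7.16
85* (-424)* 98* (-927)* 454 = 1486436787360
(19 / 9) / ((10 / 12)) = 38 / 15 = 2.53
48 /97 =0.49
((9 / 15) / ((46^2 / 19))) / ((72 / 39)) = 0.00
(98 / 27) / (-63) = -14 / 243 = -0.06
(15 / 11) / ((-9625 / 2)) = -6 / 21175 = -0.00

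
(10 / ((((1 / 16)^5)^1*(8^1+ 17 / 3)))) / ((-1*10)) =-3145728 / 41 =-76725.07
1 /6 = 0.17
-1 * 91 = -91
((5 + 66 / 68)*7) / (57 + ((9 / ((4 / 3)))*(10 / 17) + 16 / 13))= 18473 / 27493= 0.67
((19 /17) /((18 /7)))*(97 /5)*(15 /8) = 12901 /816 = 15.81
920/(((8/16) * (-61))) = -1840/61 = -30.16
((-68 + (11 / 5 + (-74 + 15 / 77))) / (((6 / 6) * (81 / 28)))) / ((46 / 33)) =-34.62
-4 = -4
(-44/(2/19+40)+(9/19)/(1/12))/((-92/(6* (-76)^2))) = -5047312/2921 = -1727.94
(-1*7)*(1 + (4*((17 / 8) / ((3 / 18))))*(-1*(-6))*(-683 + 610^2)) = -795575221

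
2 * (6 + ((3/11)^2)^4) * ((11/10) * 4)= 5144639388/97435855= 52.80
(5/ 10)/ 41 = 0.01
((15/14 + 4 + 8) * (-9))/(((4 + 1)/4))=-3294/35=-94.11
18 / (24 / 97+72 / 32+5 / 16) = 27936 / 4361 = 6.41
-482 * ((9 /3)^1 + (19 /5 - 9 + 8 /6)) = 6266 /15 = 417.73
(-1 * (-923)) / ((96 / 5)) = 4615 / 96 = 48.07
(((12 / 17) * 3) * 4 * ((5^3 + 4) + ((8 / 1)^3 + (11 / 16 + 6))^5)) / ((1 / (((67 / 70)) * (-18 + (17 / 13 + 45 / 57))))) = -1665058847422242043922517 / 343982080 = -4840539505494710.78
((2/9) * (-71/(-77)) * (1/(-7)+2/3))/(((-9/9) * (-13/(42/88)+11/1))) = 142/21483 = 0.01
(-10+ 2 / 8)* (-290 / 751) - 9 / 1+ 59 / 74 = -123311 / 27787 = -4.44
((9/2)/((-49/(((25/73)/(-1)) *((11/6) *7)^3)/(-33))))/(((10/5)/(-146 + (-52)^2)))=-3277021825/1168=-2805669.37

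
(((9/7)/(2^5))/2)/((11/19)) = 171/4928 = 0.03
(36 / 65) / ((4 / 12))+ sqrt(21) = 108 / 65+ sqrt(21) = 6.24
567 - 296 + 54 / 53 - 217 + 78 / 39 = 3022 / 53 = 57.02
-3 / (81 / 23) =-23 / 27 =-0.85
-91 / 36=-2.53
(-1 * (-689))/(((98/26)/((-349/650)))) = -240461/2450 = -98.15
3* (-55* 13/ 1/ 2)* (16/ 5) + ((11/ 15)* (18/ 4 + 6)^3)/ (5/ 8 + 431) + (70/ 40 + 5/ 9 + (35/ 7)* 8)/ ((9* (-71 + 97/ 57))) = -1684236540607/ 491016600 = -3430.10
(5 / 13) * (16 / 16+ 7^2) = 250 / 13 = 19.23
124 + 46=170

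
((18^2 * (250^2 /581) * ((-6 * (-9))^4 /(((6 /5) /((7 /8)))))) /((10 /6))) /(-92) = -2690420062500 /1909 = -1409334762.96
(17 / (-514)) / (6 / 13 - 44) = 0.00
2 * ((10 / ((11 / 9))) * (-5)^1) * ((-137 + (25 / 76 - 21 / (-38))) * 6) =13965750 / 209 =66821.77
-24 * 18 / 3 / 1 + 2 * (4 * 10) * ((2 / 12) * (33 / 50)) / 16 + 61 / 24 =-140.91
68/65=1.05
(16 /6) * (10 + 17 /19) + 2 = 590 /19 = 31.05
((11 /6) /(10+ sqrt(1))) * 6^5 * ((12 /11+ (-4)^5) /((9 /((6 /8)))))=-1215216 /11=-110474.18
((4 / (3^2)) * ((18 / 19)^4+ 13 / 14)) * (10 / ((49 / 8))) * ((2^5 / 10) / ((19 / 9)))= 1619884544 / 849301957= 1.91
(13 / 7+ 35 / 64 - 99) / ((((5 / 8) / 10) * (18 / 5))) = -72125 / 168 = -429.32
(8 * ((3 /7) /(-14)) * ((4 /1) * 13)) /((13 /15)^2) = -10800 /637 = -16.95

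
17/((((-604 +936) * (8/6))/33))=1683/1328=1.27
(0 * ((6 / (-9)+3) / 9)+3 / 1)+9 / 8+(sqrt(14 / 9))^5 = 196 * sqrt(14) / 243+33 / 8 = 7.14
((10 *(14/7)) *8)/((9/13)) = 2080/9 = 231.11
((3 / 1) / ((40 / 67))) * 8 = 201 / 5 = 40.20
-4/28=-1/7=-0.14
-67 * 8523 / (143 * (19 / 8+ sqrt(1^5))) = -507592 / 429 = -1183.20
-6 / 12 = -1 / 2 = -0.50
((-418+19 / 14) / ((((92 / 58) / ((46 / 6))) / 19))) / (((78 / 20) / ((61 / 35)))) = -196052963 / 11466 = -17098.64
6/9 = 2/3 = 0.67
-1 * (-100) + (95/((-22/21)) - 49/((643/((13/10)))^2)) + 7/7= 4692555059/454793900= 10.32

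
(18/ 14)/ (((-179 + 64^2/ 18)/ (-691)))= -55971/ 3059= -18.30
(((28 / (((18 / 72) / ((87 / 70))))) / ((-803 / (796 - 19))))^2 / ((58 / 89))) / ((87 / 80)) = 82532169216 / 3224045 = 25598.95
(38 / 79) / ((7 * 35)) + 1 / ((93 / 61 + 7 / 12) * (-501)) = 5069258 / 4987415755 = 0.00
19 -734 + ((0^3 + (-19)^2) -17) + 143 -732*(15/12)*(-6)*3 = 16242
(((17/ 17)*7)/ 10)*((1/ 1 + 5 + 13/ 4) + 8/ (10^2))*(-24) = -19593/ 125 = -156.74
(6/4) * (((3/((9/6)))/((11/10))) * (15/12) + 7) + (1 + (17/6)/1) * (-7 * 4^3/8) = -6625/33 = -200.76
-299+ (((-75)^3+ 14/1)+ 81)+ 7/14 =-844157/2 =-422078.50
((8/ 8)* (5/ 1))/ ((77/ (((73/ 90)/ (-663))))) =-73/ 918918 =-0.00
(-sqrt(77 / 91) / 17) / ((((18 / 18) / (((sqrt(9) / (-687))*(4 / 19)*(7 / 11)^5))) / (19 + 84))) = 0.00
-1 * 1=-1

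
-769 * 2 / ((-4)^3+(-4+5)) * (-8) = -12304 / 63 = -195.30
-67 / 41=-1.63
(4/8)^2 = 1/4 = 0.25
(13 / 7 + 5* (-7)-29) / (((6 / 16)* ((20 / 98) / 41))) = -33292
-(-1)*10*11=110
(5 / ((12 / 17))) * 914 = 38845 / 6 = 6474.17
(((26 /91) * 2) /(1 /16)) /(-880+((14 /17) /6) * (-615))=-1088 /114765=-0.01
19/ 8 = 2.38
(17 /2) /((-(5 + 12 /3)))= -17 /18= -0.94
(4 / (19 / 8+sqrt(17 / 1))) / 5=-608 / 3635+256 *sqrt(17) / 3635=0.12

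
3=3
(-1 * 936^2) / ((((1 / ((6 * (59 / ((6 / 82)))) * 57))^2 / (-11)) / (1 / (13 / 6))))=338246818289183232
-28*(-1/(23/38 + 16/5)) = 5320/723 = 7.36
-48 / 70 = -24 / 35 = -0.69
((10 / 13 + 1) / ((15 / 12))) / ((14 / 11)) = 506 / 455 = 1.11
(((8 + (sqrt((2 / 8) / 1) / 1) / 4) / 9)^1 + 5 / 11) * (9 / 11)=1075 / 968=1.11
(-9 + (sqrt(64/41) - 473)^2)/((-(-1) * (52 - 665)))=-9172584/25133 + 7568 * sqrt(41)/25133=-363.03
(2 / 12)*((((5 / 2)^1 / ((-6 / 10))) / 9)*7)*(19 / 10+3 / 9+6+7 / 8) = -38255 / 7776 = -4.92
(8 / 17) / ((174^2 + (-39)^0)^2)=0.00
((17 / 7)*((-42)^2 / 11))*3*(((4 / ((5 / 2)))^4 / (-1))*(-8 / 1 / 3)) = 140378112 / 6875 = 20418.63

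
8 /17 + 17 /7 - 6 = -369 /119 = -3.10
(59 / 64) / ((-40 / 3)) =-177 / 2560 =-0.07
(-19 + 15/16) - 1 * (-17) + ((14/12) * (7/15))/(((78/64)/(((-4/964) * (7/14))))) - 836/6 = -950104187/6767280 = -140.40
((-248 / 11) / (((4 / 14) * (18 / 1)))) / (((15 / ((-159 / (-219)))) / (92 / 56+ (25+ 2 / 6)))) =-169229 / 29565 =-5.72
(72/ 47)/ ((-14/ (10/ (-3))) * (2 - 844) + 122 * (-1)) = -90/ 214931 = -0.00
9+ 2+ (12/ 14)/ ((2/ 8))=101/ 7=14.43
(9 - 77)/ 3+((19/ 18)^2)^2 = -2249135/ 104976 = -21.43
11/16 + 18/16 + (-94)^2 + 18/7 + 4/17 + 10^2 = 17022939/1904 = 8940.62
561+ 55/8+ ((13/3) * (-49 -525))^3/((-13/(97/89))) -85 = 24801860795045/19224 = 1290150894.46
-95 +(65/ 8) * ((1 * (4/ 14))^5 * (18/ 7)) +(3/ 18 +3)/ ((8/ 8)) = -64796519/ 705894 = -91.79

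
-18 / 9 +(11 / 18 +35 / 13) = 305 / 234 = 1.30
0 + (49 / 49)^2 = 1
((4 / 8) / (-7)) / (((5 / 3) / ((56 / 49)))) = -12 / 245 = -0.05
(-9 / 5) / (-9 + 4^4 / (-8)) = 9 / 205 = 0.04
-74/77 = -0.96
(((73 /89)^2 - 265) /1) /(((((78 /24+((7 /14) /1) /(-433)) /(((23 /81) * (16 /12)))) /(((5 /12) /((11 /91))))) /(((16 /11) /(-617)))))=202398723304960 /808599998872017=0.25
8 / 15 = 0.53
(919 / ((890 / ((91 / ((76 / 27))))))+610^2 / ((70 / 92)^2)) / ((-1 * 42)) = -2130401597327 / 139203120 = -15304.27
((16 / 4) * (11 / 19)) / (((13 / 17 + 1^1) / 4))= 1496 / 285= 5.25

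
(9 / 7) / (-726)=-3 / 1694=-0.00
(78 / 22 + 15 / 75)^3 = 52.54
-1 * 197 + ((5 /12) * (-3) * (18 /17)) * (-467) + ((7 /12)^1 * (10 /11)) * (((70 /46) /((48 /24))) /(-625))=543329317 /1290300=421.09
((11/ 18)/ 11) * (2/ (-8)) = -1/ 72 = -0.01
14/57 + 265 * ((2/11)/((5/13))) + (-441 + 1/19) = -197774/627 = -315.43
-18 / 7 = -2.57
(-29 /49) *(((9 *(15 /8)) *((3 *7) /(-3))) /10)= 783 /112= 6.99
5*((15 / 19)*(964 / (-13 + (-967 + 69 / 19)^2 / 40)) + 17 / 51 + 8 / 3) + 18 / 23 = 15.95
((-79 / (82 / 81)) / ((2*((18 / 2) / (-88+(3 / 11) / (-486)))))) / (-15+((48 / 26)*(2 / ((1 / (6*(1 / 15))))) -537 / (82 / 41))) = -805255295 / 595260468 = -1.35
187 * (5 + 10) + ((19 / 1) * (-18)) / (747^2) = 173912767 / 62001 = 2805.00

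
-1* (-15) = 15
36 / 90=2 / 5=0.40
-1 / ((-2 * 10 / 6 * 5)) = 3 / 50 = 0.06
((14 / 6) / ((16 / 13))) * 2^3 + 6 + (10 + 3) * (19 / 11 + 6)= 8027 / 66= 121.62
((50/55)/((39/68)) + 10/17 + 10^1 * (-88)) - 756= -11915498/7293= -1633.83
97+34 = 131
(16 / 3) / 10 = 0.53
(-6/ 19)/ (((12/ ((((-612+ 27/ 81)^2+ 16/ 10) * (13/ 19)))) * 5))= -218870561/ 162450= -1347.31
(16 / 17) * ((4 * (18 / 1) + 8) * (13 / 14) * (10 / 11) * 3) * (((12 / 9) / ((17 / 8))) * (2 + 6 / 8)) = 665600 / 2023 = 329.02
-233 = -233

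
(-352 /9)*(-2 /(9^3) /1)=704 /6561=0.11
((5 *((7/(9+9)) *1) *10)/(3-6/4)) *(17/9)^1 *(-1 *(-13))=318.31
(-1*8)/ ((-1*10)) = 4/ 5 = 0.80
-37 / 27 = -1.37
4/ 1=4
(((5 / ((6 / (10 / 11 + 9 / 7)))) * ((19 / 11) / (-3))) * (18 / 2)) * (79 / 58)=-1268345 / 98252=-12.91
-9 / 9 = -1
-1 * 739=-739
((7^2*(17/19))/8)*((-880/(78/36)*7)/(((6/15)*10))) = -962115/247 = -3895.20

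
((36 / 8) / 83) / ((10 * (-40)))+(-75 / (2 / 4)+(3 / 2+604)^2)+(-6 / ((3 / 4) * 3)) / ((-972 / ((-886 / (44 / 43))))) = 195135395357629 / 532461600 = 366477.87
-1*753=-753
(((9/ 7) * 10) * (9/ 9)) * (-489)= -44010/ 7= -6287.14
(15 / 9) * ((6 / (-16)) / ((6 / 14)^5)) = -84035 / 1944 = -43.23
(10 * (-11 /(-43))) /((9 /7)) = 770 /387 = 1.99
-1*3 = -3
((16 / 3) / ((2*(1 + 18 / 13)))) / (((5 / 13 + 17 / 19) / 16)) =102752 / 7347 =13.99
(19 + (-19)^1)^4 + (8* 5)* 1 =40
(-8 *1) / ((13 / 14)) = -8.62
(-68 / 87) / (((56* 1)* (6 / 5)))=-85 / 7308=-0.01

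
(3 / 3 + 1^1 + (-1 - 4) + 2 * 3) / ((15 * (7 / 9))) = 9 / 35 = 0.26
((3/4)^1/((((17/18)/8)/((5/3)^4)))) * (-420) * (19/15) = -1330000/51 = -26078.43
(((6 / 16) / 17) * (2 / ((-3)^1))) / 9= -0.00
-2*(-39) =78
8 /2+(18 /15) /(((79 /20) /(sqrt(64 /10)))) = 4.77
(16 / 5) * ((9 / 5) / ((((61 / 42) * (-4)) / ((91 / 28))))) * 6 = -29484 / 1525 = -19.33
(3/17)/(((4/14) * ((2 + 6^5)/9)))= 189/264452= 0.00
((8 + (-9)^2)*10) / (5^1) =178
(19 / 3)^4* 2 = 3217.80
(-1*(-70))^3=343000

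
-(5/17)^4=-625/83521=-0.01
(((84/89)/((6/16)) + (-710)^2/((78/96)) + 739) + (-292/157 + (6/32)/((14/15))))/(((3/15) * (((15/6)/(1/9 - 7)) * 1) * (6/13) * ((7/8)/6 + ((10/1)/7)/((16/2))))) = -783526401399299/13707513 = -57160361.72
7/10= 0.70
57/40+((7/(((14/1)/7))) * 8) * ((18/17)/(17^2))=300201/196520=1.53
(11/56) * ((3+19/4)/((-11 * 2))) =-31/448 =-0.07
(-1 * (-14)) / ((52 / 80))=280 / 13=21.54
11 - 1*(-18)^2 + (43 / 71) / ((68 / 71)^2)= -1444259 / 4624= -312.34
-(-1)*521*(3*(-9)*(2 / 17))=-28134 / 17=-1654.94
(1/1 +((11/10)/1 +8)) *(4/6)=101/15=6.73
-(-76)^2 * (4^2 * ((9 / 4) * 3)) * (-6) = 3742848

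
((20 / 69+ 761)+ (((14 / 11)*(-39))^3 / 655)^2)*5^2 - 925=1866104996648775224 / 2097721324149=889586.70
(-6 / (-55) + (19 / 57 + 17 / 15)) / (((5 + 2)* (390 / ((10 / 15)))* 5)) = 4 / 51975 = 0.00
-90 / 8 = -45 / 4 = -11.25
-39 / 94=-0.41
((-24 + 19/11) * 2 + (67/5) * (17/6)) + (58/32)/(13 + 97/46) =-237013/36696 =-6.46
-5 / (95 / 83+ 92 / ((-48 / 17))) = 4980 / 31313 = 0.16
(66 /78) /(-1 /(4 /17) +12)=44 /403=0.11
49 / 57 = 0.86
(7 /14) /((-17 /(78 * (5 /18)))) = -65 /102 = -0.64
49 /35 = 7 /5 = 1.40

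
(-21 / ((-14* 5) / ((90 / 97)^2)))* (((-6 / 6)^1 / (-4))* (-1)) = -0.06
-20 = -20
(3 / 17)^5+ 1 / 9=0.11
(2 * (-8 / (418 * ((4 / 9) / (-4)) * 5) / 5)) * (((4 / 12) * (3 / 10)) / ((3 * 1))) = 12 / 26125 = 0.00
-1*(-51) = 51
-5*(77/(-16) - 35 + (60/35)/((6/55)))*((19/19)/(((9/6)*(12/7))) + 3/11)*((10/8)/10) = 1767845/177408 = 9.96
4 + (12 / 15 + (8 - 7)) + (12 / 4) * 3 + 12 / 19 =1466 / 95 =15.43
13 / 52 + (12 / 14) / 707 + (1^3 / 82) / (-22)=1118937 / 4463998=0.25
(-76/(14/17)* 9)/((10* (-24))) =969/280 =3.46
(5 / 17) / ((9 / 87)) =145 / 51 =2.84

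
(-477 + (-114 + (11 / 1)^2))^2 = 220900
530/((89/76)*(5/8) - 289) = -322240/175267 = -1.84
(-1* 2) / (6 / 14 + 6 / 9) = -42 / 23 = -1.83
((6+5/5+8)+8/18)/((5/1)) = 139/45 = 3.09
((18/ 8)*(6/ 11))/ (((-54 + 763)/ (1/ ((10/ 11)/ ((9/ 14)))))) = 243/ 198520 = 0.00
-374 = -374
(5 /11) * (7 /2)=35 /22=1.59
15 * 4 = 60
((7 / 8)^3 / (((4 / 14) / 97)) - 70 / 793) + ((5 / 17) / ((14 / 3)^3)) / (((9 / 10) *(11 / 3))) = 11841477506181 / 52084544512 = 227.35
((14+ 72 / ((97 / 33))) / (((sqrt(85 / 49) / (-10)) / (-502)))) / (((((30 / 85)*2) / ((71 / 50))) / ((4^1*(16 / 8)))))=1863221192*sqrt(85) / 7275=2361244.07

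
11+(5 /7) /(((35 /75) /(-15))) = -11.96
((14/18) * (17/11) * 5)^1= 595/99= 6.01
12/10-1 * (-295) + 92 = 1941/5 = 388.20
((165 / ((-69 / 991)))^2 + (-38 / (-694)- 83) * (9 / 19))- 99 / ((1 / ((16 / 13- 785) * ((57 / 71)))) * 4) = 72513203852453635 / 12876577324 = 5631403.60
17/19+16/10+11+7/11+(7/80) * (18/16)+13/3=7448909/401280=18.56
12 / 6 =2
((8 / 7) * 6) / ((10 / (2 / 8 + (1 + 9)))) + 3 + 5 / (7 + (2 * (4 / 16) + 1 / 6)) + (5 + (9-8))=13428 / 805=16.68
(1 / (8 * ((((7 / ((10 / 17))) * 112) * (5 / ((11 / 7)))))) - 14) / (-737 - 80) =5224565 / 304891328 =0.02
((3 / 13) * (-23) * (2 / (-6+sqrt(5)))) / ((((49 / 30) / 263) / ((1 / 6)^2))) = 12.61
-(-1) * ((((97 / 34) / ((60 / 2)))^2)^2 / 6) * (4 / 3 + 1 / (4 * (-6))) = 2744407711 / 155870231040000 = 0.00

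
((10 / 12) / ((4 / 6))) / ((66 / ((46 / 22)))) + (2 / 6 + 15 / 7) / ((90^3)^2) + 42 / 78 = 0.58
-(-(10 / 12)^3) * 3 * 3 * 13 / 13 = 125 / 24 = 5.21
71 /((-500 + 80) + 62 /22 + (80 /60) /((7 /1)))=-0.17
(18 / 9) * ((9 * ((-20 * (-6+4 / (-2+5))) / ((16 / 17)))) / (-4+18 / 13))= -1365 / 2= -682.50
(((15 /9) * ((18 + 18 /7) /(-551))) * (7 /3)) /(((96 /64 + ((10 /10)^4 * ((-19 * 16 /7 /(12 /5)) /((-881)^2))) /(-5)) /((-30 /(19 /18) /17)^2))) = -152092783987200 /562186426139861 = -0.27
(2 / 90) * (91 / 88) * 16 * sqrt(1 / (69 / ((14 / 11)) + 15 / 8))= 0.05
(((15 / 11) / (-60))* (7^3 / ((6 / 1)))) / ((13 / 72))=-1029 / 143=-7.20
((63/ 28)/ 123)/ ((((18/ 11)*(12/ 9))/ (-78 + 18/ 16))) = -165/ 256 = -0.64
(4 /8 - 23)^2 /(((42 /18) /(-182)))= -39487.50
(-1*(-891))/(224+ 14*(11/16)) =2376/623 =3.81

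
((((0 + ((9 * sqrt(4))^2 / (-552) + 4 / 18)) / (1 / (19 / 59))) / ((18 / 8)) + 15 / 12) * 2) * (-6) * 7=-3686431 / 36639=-100.61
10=10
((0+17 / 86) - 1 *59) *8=-20228 / 43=-470.42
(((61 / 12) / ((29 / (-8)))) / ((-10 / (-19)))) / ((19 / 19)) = -1159 / 435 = -2.66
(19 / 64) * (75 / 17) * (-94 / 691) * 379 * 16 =-25383525 / 23494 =-1080.43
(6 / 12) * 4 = 2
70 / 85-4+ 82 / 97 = -3844 / 1649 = -2.33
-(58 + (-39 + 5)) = -24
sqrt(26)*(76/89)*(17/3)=1292*sqrt(26)/267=24.67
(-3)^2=9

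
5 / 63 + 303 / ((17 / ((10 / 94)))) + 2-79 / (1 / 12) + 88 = -43089706 / 50337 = -856.02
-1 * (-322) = 322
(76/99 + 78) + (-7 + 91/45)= 36526/495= 73.79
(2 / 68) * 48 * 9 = 216 / 17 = 12.71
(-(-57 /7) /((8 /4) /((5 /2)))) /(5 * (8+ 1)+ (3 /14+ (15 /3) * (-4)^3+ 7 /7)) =-285 /7666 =-0.04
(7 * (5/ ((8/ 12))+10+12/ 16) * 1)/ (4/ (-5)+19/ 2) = 14.68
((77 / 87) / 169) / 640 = 77 / 9409920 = 0.00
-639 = -639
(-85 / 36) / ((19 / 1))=-85 / 684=-0.12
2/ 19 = 0.11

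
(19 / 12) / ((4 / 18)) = 57 / 8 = 7.12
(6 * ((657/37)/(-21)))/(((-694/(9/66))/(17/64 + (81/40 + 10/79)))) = 0.00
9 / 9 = 1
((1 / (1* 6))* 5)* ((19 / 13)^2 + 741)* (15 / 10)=313975 / 338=928.92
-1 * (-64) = 64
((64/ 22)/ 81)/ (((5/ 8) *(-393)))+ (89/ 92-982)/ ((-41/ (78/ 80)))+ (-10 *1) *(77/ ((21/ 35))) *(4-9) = 340241688015979/ 52832593440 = 6440.00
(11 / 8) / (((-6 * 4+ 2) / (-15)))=15 / 16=0.94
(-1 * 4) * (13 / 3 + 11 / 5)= -392 / 15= -26.13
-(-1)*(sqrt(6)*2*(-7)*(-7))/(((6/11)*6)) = 539*sqrt(6)/18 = 73.35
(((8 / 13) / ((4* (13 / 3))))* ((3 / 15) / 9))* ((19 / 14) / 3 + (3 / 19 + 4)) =283 / 77805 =0.00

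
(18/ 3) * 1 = 6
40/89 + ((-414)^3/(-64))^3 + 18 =62104506593220576311927/45568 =1362897353257122900.10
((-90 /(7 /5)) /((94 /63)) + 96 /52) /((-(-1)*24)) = -8399 /4888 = -1.72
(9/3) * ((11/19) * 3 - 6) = -243/19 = -12.79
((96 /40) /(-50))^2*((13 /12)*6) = 234 /15625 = 0.01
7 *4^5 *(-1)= -7168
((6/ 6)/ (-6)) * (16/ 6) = -4/ 9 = -0.44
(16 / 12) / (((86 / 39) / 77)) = 46.56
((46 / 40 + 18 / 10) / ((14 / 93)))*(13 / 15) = 23777 / 1400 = 16.98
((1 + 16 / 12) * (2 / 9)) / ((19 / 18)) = 28 / 57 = 0.49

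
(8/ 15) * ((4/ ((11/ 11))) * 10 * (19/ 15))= 1216/ 45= 27.02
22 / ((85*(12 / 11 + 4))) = 121 / 2380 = 0.05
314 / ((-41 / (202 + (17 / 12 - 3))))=-377585 / 246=-1534.90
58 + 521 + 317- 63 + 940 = 1773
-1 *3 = -3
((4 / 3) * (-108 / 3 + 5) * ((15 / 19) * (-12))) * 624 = 4642560 / 19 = 244345.26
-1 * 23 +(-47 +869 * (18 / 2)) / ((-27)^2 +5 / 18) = -12.34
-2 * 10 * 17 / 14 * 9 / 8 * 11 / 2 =-8415 / 56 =-150.27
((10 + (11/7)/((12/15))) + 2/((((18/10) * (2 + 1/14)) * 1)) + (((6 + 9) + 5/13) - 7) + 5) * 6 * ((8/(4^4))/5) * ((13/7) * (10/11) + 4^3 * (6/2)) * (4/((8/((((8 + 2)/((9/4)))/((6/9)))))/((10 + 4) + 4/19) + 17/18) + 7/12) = 455541874225759/541918016640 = 840.61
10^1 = 10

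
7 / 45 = 0.16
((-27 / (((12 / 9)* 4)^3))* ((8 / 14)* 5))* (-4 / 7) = 3645 / 12544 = 0.29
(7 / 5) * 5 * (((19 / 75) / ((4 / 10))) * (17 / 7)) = 323 / 30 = 10.77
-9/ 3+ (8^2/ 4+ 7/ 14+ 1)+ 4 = 37/ 2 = 18.50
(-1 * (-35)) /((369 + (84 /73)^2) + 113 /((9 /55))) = 1678635 /50880848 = 0.03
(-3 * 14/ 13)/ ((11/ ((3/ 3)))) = -42/ 143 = -0.29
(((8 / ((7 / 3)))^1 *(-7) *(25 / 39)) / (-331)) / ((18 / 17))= 1700 / 38727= 0.04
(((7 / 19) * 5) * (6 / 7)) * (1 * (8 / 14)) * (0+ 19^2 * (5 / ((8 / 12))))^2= 46298250 / 7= 6614035.71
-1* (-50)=50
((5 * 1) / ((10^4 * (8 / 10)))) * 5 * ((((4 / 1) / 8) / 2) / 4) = 1 / 5120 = 0.00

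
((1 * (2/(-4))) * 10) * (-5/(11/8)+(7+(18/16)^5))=-9309775/360448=-25.83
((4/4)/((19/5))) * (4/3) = 20/57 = 0.35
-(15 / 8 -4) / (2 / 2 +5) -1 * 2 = -79 / 48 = -1.65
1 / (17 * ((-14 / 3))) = -3 / 238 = -0.01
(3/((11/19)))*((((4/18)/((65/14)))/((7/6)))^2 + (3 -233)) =-166168034/139425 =-1191.81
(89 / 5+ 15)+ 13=229 / 5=45.80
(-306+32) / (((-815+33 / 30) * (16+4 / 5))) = 3425 / 170919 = 0.02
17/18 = 0.94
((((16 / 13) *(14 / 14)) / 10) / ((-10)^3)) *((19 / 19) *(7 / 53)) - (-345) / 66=49521721 / 9473750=5.23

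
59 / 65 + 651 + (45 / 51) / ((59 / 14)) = 652.12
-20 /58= -10 /29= -0.34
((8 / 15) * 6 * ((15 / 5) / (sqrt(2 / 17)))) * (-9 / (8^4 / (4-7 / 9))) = -87 * sqrt(34) / 2560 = -0.20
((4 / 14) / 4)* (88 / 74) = 22 / 259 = 0.08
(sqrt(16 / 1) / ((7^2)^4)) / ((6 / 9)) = 0.00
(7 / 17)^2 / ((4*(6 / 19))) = 931 / 6936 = 0.13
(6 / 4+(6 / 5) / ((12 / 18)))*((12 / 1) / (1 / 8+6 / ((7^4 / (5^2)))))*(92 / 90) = 19438496 / 90025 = 215.92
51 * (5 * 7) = 1785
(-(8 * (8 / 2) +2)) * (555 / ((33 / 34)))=-213860 / 11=-19441.82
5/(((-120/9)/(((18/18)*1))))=-0.38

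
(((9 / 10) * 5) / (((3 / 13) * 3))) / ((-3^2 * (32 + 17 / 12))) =-26 / 1203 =-0.02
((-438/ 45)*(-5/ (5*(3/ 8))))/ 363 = 1168/ 16335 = 0.07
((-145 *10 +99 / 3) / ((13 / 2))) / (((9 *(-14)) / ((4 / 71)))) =436 / 4473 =0.10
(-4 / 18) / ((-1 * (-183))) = -2 / 1647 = -0.00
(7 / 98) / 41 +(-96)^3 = -507838463 / 574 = -884736.00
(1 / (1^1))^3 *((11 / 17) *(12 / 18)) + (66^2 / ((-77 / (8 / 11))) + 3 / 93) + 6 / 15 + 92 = 2861969 / 55335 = 51.72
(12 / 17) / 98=6 / 833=0.01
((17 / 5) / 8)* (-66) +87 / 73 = -39213 / 1460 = -26.86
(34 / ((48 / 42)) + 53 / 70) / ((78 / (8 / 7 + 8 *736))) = 22008463 / 9555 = 2303.35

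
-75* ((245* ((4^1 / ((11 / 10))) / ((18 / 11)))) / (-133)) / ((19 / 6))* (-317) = -11095000 / 361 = -30734.07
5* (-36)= -180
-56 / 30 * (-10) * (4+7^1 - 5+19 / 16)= 134.17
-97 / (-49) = 97 / 49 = 1.98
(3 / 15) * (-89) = -89 / 5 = -17.80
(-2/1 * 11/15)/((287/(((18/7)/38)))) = -66/190855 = -0.00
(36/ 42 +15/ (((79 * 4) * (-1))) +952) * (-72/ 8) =-18968535/ 2212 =-8575.29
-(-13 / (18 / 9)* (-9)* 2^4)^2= -876096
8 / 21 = 0.38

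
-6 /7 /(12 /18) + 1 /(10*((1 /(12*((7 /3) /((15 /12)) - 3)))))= -2.65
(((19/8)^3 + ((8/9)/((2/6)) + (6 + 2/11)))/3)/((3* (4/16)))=375851/38016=9.89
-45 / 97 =-0.46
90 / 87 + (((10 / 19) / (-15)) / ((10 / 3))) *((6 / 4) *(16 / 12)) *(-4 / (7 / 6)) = 21342 / 19285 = 1.11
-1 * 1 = -1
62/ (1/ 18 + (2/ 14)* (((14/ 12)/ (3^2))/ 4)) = 13392/ 13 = 1030.15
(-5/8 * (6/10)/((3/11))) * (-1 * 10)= 55/4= 13.75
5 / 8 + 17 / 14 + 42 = 2455 / 56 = 43.84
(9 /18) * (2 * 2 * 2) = 4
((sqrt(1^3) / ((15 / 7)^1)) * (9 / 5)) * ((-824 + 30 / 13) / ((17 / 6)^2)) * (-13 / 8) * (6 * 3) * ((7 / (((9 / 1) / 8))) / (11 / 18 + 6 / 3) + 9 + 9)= 17406938556 / 339575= 51260.95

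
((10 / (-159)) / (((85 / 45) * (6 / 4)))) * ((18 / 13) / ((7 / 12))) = -4320 / 81991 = -0.05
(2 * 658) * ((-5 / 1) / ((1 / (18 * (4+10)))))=-1658160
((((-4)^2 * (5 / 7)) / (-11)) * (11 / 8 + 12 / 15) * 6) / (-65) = 1044 / 5005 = 0.21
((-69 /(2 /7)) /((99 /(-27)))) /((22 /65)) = 94185 /484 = 194.60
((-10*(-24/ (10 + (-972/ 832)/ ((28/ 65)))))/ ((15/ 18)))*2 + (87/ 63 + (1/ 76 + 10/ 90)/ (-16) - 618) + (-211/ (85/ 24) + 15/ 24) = -2536579493243/ 4252127040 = -596.54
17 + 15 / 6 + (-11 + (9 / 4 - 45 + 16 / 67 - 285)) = -85495 / 268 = -319.01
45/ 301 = 0.15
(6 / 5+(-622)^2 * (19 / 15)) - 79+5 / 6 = 4899761 / 10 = 489976.10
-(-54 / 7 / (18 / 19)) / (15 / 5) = 19 / 7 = 2.71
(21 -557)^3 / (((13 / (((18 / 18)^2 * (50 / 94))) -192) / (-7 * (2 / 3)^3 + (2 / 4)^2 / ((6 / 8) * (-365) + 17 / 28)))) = -51548011180400 / 27031617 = -1906952.56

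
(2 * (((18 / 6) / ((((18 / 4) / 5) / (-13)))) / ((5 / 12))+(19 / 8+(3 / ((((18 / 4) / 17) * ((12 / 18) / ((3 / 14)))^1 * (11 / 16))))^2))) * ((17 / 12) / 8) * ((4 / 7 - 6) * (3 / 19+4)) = 1561714265 / 2656192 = 587.95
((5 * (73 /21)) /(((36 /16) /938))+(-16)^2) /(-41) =-202552 /1107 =-182.97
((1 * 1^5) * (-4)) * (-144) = 576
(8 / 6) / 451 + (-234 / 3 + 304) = 305782 / 1353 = 226.00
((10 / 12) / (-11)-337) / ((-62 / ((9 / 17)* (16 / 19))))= 266964 / 110143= 2.42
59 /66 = 0.89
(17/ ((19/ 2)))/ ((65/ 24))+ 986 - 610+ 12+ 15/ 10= 963697/ 2470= 390.16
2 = 2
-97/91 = -1.07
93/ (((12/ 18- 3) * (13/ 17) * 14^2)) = -0.27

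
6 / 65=0.09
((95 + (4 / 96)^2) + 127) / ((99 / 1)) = 127873 / 57024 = 2.24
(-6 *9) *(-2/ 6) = 18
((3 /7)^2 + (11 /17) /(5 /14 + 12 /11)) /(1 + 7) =117125 /1486072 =0.08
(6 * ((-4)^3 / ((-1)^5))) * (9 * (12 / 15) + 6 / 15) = 14592 / 5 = 2918.40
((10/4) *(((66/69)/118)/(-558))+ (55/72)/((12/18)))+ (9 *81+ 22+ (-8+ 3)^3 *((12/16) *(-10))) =10235279483/6057648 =1689.65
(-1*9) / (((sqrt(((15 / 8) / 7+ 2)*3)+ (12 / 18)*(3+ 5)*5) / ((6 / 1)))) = -725760 / 354971+ 972*sqrt(5334) / 354971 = -1.84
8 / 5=1.60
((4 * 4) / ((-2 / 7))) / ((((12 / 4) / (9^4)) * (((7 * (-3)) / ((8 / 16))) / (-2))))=-5832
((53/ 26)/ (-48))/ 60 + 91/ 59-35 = -33.46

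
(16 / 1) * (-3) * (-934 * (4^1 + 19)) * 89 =91771104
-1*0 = 0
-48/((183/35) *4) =-140/61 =-2.30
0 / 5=0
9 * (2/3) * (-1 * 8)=-48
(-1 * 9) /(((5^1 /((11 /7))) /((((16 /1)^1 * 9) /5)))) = -14256 /175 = -81.46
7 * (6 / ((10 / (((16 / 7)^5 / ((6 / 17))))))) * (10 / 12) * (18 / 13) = 26738688 / 31213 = 856.65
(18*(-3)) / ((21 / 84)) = -216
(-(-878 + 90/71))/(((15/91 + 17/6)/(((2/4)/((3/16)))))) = 90633088/116227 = 779.79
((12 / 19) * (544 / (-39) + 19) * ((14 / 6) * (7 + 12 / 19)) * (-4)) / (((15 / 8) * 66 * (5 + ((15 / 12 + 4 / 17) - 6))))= -174040832 / 45996093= -3.78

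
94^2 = 8836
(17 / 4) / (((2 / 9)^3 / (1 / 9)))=1377 / 32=43.03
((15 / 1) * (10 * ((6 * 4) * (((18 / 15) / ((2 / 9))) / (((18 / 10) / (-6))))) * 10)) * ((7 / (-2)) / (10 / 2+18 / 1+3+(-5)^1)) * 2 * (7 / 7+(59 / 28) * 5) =17442000 / 7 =2491714.29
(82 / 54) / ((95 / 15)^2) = 41 / 1083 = 0.04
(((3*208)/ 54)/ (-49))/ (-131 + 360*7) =-0.00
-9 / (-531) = 1 / 59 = 0.02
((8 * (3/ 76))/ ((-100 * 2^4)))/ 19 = -3/ 288800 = -0.00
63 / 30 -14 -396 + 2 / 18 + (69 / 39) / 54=-715612 / 1755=-407.76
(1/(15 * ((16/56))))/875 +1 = 3751/3750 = 1.00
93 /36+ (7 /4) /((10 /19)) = 709 /120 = 5.91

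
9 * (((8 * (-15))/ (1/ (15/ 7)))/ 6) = -2700/ 7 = -385.71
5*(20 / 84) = 25 / 21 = 1.19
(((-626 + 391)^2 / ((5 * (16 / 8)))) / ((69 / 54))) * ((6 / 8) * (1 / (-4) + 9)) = 10437525 / 368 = 28362.84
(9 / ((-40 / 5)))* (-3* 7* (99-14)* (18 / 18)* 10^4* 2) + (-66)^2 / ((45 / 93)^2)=1004527624 / 25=40181104.96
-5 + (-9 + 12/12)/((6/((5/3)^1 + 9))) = -173/9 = -19.22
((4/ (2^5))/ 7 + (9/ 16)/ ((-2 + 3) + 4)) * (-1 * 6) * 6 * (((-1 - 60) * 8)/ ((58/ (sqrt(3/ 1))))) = 40077 * sqrt(3)/ 1015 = 68.39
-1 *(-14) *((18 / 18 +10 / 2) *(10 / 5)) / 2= 84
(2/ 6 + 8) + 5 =40/ 3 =13.33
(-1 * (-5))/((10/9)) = 9/2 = 4.50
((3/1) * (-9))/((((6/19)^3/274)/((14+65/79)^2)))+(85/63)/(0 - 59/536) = -4789474048353191/92791188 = -51615612.99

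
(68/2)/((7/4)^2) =544/49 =11.10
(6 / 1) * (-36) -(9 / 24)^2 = -13833 / 64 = -216.14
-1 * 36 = -36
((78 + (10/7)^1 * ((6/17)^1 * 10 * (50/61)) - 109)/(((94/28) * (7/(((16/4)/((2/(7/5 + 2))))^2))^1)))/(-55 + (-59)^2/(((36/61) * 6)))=-5729171904/100576295225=-0.06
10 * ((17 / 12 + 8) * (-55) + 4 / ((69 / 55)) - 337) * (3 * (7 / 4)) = -8227695 / 184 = -44715.73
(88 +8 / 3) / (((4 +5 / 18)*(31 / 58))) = 94656 / 2387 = 39.65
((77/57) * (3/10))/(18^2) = 77/61560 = 0.00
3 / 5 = 0.60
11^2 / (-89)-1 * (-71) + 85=13763 / 89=154.64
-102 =-102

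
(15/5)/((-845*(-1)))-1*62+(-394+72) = -324477/845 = -384.00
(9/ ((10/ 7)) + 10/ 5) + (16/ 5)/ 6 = 53/ 6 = 8.83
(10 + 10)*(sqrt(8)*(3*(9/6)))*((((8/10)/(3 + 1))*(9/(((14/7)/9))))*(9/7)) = 13122*sqrt(2)/7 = 2651.04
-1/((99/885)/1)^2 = -87025/1089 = -79.91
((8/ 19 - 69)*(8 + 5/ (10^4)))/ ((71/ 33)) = -688026999/ 2698000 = -255.01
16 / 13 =1.23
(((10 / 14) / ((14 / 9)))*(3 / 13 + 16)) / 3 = 3165 / 1274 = 2.48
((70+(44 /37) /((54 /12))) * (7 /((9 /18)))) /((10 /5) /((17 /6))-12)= -1392181 /15984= -87.10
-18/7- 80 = -82.57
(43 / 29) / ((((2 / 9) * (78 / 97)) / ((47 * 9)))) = 5292999 / 1508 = 3509.95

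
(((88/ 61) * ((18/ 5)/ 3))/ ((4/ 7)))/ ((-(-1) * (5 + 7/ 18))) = 16632/ 29585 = 0.56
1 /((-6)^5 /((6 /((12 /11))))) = -11 /15552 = -0.00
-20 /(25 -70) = 4 /9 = 0.44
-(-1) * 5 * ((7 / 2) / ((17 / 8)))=140 / 17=8.24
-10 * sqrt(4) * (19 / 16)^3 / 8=-4.19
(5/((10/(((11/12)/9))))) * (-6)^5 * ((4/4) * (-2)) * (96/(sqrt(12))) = 12672 * sqrt(3) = 21948.55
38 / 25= 1.52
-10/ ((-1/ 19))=190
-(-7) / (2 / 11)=77 / 2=38.50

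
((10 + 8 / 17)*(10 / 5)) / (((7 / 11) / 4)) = 15664 / 119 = 131.63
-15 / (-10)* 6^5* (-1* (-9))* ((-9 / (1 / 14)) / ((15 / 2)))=-8817984 / 5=-1763596.80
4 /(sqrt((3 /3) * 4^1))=2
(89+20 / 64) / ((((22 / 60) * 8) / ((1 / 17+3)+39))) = 1393275 / 1088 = 1280.58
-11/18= -0.61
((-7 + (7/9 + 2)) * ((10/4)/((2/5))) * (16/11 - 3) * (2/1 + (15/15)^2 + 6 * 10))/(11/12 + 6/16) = 678300/341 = 1989.15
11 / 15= 0.73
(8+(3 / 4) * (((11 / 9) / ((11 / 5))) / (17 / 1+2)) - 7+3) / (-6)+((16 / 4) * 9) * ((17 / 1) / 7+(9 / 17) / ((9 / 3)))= 93.11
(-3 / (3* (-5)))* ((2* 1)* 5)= 2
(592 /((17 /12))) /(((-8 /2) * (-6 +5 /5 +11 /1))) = -296 /17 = -17.41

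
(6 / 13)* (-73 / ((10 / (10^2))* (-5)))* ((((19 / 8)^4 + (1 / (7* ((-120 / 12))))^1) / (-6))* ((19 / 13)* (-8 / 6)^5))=2199.75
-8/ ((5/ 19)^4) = -1042568/ 625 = -1668.11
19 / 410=0.05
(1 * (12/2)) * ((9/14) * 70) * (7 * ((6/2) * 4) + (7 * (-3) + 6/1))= 18630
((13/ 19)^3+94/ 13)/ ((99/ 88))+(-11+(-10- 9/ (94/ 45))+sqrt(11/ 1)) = -1402827773/ 75435282+sqrt(11) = -15.28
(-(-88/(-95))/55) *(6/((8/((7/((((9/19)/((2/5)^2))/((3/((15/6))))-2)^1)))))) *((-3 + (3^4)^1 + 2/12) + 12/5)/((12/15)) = -33838/1775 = -19.06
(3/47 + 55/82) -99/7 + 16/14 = -47271/3854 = -12.27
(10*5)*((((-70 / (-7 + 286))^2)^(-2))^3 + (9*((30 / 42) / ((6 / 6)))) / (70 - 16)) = 667377709729519547843299993123 / 830477232060000000000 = 803607472.87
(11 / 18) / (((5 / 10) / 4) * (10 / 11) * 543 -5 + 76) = 242 / 52551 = 0.00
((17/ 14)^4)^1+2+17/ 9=6.06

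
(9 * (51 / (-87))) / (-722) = 153 / 20938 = 0.01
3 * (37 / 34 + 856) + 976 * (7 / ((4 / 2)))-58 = 201595 / 34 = 5929.26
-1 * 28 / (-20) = 7 / 5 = 1.40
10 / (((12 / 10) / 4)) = 100 / 3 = 33.33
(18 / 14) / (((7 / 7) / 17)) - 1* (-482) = 3527 / 7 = 503.86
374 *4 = 1496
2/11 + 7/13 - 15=-2042/143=-14.28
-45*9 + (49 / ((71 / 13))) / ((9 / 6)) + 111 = -61348 / 213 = -288.02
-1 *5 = -5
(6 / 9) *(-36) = -24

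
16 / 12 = 4 / 3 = 1.33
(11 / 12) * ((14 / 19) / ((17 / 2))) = 0.08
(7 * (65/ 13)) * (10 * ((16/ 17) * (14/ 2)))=39200/ 17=2305.88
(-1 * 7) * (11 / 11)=-7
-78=-78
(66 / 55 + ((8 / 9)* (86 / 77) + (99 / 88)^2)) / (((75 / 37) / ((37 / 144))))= 1049936753 / 2395008000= 0.44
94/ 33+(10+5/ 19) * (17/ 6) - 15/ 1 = 21227/ 1254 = 16.93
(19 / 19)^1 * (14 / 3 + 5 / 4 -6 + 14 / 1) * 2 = 167 / 6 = 27.83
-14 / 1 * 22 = -308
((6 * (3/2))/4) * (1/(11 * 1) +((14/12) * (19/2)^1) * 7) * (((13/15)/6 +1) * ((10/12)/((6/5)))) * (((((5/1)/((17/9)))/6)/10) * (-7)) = -36962065/861696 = -42.89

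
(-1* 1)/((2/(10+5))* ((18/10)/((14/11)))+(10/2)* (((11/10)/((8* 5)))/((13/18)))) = -18200/6897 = -2.64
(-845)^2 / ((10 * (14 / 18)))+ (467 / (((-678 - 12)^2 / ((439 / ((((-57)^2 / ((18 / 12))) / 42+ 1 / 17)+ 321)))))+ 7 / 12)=91803.80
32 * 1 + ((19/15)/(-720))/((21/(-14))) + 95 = 2057419/16200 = 127.00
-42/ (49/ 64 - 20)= 2688/ 1231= 2.18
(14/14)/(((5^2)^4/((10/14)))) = 1/546875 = 0.00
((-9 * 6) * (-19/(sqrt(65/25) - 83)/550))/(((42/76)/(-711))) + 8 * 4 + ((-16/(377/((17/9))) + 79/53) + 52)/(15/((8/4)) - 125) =61.03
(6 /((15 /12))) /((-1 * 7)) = -24 /35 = -0.69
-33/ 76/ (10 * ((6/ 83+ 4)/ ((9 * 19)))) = -24651/ 13520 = -1.82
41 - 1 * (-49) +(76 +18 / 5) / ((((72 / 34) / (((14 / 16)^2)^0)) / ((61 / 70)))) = 122.76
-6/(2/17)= -51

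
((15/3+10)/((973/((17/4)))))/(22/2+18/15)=1275/237412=0.01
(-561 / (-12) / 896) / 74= 187 / 265216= 0.00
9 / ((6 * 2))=3 / 4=0.75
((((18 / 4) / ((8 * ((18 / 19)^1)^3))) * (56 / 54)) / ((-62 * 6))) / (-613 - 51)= 48013 / 17286607872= 0.00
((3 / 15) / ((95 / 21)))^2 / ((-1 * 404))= -441 / 91152500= -0.00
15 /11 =1.36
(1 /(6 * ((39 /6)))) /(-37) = -1 /1443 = -0.00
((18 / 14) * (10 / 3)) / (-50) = -3 / 35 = -0.09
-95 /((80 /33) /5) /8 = -3135 /128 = -24.49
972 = 972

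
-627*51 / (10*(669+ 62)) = -1881 / 430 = -4.37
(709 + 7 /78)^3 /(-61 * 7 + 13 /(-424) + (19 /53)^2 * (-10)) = -475268639461978861 /570952078047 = -832414.24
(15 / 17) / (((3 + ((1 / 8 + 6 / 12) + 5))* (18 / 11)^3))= 6655 / 285039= 0.02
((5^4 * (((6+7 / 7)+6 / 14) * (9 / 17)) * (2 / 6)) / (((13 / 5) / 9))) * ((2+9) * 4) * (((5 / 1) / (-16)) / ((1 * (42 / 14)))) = -1546875 / 119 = -12998.95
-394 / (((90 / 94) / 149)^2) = -19322551546 / 2025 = -9542000.76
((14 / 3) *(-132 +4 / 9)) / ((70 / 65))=-15392 / 27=-570.07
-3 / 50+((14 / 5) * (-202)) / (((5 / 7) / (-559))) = 885277 / 2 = 442638.50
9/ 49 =0.18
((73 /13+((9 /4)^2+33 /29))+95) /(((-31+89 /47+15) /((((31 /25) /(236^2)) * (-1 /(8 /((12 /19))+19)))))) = 938764041 /176336098016000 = 0.00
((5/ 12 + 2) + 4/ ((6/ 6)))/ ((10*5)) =0.13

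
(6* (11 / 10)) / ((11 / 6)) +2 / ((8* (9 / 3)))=221 / 60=3.68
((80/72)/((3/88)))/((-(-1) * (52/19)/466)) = 1947880/351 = 5549.52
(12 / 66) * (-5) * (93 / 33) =-310 / 121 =-2.56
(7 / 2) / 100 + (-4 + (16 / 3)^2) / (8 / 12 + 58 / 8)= 35599 / 11400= 3.12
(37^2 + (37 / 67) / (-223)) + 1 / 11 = 225011053 / 164351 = 1369.09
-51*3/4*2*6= -459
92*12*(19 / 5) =20976 / 5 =4195.20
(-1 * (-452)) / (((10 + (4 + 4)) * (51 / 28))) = 6328 / 459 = 13.79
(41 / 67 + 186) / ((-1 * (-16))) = 12503 / 1072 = 11.66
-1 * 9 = -9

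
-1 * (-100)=100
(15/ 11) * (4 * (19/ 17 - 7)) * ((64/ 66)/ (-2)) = 32000/ 2057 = 15.56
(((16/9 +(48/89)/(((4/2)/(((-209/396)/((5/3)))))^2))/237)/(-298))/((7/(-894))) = 143483/44295300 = 0.00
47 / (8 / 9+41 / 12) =1692 / 155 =10.92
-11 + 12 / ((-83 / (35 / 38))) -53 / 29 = -12.96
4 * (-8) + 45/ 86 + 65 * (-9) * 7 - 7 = -355479/ 86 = -4133.48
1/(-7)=-1/7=-0.14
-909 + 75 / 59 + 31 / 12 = -905.15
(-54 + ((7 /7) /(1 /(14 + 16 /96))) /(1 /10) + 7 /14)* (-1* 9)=-1587 /2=-793.50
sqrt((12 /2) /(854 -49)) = sqrt(4830) /805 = 0.09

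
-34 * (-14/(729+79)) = 119/202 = 0.59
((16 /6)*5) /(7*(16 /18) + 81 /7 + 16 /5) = 4200 /6613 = 0.64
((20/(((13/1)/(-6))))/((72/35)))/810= -35/6318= -0.01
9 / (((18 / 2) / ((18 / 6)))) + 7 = 10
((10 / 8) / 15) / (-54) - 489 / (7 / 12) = -3802471 / 4536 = -838.29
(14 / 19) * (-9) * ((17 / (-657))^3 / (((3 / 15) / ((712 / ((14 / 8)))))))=139922240 / 598697163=0.23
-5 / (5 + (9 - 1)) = -5 / 13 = -0.38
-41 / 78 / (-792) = 41 / 61776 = 0.00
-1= -1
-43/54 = -0.80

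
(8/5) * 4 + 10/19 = 658/95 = 6.93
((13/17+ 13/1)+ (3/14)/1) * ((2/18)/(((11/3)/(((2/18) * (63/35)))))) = 1109/13090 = 0.08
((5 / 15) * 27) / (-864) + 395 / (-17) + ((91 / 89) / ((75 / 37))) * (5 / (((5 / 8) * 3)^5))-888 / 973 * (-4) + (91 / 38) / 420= -198612006741773257 / 10195367899500000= -19.48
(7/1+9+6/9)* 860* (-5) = -215000/3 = -71666.67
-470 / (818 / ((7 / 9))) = -1645 / 3681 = -0.45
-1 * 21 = -21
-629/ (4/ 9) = -5661/ 4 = -1415.25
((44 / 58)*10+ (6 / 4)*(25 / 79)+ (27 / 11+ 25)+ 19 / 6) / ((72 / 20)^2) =73112075 / 24495372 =2.98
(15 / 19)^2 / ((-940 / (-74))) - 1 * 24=-812751 / 33934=-23.95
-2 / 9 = -0.22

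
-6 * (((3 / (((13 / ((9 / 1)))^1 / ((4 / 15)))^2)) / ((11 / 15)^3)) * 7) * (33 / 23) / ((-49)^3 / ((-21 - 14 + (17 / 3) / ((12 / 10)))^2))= 962361000 / 7904785889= 0.12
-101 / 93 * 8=-808 / 93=-8.69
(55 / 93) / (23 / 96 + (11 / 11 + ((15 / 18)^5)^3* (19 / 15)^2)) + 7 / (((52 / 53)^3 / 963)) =176913361875032472063987 / 24785172797960589248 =7137.87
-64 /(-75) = 64 /75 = 0.85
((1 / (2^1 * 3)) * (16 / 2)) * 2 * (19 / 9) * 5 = 760 / 27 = 28.15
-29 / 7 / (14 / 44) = -638 / 49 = -13.02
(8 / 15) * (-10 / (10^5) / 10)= -1 / 187500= -0.00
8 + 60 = 68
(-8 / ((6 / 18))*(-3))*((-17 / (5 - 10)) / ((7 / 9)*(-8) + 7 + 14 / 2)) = 31.47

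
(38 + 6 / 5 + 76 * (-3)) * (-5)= 944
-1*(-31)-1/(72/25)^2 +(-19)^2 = 2031503/5184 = 391.88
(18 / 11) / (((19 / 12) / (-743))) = -160488 / 209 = -767.89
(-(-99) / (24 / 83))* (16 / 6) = 913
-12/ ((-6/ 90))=180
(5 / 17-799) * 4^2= -217248 / 17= -12779.29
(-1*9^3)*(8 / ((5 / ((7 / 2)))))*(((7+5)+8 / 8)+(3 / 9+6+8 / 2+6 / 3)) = -517104 / 5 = -103420.80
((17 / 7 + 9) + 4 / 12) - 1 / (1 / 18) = -131 / 21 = -6.24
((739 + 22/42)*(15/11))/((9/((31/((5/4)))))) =2778.82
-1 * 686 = -686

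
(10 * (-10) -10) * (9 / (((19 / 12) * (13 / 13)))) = -11880 / 19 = -625.26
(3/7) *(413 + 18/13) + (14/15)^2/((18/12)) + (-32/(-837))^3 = 237685451783933/1334005975575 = 178.17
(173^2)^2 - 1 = 895745040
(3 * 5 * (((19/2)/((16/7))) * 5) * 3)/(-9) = -3325/32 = -103.91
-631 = -631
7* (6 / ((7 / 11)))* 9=594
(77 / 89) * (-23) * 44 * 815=-63508060 / 89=-713573.71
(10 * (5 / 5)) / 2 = 5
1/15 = 0.07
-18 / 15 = -6 / 5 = -1.20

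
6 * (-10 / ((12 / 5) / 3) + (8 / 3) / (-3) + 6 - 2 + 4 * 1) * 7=-679 / 3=-226.33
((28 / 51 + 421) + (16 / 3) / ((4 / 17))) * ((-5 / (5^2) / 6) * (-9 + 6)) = 4531 / 102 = 44.42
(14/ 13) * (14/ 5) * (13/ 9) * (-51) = -222.13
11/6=1.83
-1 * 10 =-10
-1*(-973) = 973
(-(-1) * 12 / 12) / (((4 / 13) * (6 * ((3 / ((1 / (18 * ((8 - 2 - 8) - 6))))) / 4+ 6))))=-13 / 2448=-0.01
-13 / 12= -1.08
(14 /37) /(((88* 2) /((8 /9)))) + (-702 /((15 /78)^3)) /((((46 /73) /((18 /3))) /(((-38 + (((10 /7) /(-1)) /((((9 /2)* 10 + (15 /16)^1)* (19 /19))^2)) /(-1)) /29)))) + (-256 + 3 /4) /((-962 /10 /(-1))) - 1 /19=31226998657942525839139 /25356535476772500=1231516.77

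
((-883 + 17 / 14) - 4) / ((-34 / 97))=1202897 / 476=2527.09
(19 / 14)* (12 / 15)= 38 / 35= 1.09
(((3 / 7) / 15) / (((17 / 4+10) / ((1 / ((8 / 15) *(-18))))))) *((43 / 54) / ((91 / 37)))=-1591 / 23528232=-0.00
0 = 0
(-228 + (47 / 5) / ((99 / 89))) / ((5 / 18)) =-790.38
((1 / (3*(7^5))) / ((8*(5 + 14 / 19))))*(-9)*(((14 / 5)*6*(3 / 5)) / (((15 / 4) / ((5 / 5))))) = -342 / 32713625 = -0.00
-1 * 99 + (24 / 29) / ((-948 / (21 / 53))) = -12020919 / 121423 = -99.00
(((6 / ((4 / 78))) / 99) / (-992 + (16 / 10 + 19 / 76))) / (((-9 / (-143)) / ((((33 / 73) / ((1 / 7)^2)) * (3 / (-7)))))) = 37180 / 206517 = 0.18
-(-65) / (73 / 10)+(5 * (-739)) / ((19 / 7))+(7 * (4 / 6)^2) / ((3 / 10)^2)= -1317.84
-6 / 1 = -6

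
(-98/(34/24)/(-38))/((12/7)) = 343/323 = 1.06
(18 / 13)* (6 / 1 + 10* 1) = 288 / 13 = 22.15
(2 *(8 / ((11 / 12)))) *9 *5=8640 / 11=785.45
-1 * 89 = -89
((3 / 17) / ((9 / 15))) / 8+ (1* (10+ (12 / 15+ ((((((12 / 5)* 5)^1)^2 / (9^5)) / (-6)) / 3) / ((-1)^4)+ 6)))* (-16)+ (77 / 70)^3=-267.43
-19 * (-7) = 133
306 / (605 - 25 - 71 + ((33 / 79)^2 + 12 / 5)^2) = 148984059825 / 251046907147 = 0.59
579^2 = 335241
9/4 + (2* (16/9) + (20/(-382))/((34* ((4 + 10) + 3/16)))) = 154044541/26534484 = 5.81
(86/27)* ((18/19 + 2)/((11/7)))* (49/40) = 206486/28215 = 7.32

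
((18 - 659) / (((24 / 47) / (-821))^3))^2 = 1356319948642666103623505826305929 / 191102976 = 7097325102057364630593224.00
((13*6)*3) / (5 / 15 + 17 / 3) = 39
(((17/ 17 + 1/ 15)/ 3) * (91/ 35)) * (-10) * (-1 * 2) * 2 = 1664/ 45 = 36.98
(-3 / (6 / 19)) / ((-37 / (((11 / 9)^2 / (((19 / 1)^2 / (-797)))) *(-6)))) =5.08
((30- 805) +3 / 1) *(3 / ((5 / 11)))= -25476 / 5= -5095.20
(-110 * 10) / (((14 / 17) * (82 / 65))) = -303875 / 287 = -1058.80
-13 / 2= -6.50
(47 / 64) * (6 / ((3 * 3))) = 47 / 96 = 0.49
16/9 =1.78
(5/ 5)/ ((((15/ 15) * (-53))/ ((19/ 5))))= -19/ 265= -0.07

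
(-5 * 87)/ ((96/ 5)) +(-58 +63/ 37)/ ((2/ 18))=-626729/ 1184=-529.33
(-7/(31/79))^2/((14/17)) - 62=623515/1922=324.41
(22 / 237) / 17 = 22 / 4029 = 0.01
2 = 2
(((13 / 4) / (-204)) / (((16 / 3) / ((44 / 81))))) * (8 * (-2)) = 143 / 5508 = 0.03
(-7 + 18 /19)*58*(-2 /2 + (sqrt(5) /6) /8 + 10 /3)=-46690 /57- 3335*sqrt(5) /456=-835.48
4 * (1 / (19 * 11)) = 4 / 209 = 0.02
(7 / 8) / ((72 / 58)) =203 / 288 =0.70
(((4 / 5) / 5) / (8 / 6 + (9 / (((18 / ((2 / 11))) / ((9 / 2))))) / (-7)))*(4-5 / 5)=5544 / 14725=0.38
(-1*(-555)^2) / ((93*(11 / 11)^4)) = -102675 / 31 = -3312.10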